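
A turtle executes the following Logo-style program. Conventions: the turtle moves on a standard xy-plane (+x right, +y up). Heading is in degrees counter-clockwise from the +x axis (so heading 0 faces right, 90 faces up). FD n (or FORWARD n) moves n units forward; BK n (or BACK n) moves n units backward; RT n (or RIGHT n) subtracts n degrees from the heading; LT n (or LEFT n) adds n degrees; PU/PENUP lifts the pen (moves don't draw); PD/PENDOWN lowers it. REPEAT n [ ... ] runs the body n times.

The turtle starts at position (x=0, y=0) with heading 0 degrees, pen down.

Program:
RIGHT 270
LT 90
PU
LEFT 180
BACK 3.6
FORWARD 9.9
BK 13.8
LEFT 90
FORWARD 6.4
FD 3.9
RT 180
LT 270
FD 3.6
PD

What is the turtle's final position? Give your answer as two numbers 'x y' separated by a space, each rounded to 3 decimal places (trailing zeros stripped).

Executing turtle program step by step:
Start: pos=(0,0), heading=0, pen down
RT 270: heading 0 -> 90
LT 90: heading 90 -> 180
PU: pen up
LT 180: heading 180 -> 0
BK 3.6: (0,0) -> (-3.6,0) [heading=0, move]
FD 9.9: (-3.6,0) -> (6.3,0) [heading=0, move]
BK 13.8: (6.3,0) -> (-7.5,0) [heading=0, move]
LT 90: heading 0 -> 90
FD 6.4: (-7.5,0) -> (-7.5,6.4) [heading=90, move]
FD 3.9: (-7.5,6.4) -> (-7.5,10.3) [heading=90, move]
RT 180: heading 90 -> 270
LT 270: heading 270 -> 180
FD 3.6: (-7.5,10.3) -> (-11.1,10.3) [heading=180, move]
PD: pen down
Final: pos=(-11.1,10.3), heading=180, 0 segment(s) drawn

Answer: -11.1 10.3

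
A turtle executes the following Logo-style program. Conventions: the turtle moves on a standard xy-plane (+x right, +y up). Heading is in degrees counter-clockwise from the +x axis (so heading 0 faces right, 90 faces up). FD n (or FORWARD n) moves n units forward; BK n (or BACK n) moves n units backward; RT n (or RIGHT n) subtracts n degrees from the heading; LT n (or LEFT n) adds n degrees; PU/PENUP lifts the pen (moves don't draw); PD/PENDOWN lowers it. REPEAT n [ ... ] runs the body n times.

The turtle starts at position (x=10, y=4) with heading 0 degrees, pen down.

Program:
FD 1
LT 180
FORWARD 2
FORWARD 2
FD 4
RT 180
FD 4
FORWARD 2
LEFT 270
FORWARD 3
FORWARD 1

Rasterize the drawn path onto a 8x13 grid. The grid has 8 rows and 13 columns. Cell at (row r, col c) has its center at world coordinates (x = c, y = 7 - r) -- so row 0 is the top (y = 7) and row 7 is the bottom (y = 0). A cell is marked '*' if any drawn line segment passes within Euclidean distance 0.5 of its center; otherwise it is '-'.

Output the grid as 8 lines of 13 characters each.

Segment 0: (10,4) -> (11,4)
Segment 1: (11,4) -> (9,4)
Segment 2: (9,4) -> (7,4)
Segment 3: (7,4) -> (3,4)
Segment 4: (3,4) -> (7,4)
Segment 5: (7,4) -> (9,4)
Segment 6: (9,4) -> (9,1)
Segment 7: (9,1) -> (9,0)

Answer: -------------
-------------
-------------
---*********-
---------*---
---------*---
---------*---
---------*---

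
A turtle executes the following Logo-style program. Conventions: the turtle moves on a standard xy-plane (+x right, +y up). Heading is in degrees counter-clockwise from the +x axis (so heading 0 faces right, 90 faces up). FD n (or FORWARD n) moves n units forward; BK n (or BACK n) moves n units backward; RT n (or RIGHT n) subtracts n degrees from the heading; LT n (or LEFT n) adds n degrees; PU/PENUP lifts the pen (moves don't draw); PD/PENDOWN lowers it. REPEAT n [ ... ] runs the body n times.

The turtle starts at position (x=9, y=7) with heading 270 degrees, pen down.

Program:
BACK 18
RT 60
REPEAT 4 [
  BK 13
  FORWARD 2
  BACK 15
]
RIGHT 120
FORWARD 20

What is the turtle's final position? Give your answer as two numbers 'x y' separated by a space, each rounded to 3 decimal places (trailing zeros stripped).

Answer: 99.067 97

Derivation:
Executing turtle program step by step:
Start: pos=(9,7), heading=270, pen down
BK 18: (9,7) -> (9,25) [heading=270, draw]
RT 60: heading 270 -> 210
REPEAT 4 [
  -- iteration 1/4 --
  BK 13: (9,25) -> (20.258,31.5) [heading=210, draw]
  FD 2: (20.258,31.5) -> (18.526,30.5) [heading=210, draw]
  BK 15: (18.526,30.5) -> (31.517,38) [heading=210, draw]
  -- iteration 2/4 --
  BK 13: (31.517,38) -> (42.775,44.5) [heading=210, draw]
  FD 2: (42.775,44.5) -> (41.043,43.5) [heading=210, draw]
  BK 15: (41.043,43.5) -> (54.033,51) [heading=210, draw]
  -- iteration 3/4 --
  BK 13: (54.033,51) -> (65.292,57.5) [heading=210, draw]
  FD 2: (65.292,57.5) -> (63.56,56.5) [heading=210, draw]
  BK 15: (63.56,56.5) -> (76.55,64) [heading=210, draw]
  -- iteration 4/4 --
  BK 13: (76.55,64) -> (87.808,70.5) [heading=210, draw]
  FD 2: (87.808,70.5) -> (86.076,69.5) [heading=210, draw]
  BK 15: (86.076,69.5) -> (99.067,77) [heading=210, draw]
]
RT 120: heading 210 -> 90
FD 20: (99.067,77) -> (99.067,97) [heading=90, draw]
Final: pos=(99.067,97), heading=90, 14 segment(s) drawn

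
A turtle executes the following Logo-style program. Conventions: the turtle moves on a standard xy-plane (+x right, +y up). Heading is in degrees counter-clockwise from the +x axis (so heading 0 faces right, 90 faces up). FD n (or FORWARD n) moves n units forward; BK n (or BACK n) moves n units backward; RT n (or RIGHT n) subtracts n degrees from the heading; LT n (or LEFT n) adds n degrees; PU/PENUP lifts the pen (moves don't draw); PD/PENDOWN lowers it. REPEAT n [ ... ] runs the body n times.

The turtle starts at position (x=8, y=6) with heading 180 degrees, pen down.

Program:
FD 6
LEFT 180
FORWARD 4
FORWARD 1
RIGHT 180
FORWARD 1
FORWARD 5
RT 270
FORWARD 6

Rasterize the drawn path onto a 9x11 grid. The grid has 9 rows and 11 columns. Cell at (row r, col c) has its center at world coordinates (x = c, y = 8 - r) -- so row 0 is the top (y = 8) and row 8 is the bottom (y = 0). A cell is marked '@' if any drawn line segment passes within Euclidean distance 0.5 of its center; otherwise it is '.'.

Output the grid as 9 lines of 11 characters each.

Answer: ...........
...........
.@@@@@@@@..
.@.........
.@.........
.@.........
.@.........
.@.........
.@.........

Derivation:
Segment 0: (8,6) -> (2,6)
Segment 1: (2,6) -> (6,6)
Segment 2: (6,6) -> (7,6)
Segment 3: (7,6) -> (6,6)
Segment 4: (6,6) -> (1,6)
Segment 5: (1,6) -> (1,0)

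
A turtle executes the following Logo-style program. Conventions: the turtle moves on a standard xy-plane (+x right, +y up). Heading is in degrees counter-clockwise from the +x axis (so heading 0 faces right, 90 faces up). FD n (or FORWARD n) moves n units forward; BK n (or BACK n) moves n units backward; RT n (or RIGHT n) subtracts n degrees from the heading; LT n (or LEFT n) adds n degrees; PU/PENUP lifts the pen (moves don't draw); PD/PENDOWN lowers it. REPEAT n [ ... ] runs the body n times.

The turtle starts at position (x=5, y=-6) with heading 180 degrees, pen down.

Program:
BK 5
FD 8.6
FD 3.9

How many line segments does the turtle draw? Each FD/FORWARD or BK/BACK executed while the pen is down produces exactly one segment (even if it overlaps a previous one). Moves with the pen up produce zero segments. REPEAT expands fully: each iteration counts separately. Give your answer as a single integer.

Answer: 3

Derivation:
Executing turtle program step by step:
Start: pos=(5,-6), heading=180, pen down
BK 5: (5,-6) -> (10,-6) [heading=180, draw]
FD 8.6: (10,-6) -> (1.4,-6) [heading=180, draw]
FD 3.9: (1.4,-6) -> (-2.5,-6) [heading=180, draw]
Final: pos=(-2.5,-6), heading=180, 3 segment(s) drawn
Segments drawn: 3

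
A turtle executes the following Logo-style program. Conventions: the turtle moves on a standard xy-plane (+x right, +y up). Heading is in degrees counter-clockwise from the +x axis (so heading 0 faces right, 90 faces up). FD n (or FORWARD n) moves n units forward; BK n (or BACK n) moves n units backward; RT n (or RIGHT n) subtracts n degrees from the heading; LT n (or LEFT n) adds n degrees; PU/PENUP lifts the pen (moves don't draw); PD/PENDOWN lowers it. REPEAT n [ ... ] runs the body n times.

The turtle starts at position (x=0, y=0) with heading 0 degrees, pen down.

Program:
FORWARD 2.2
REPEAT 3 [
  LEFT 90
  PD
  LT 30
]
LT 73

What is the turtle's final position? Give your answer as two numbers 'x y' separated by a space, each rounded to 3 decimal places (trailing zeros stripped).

Executing turtle program step by step:
Start: pos=(0,0), heading=0, pen down
FD 2.2: (0,0) -> (2.2,0) [heading=0, draw]
REPEAT 3 [
  -- iteration 1/3 --
  LT 90: heading 0 -> 90
  PD: pen down
  LT 30: heading 90 -> 120
  -- iteration 2/3 --
  LT 90: heading 120 -> 210
  PD: pen down
  LT 30: heading 210 -> 240
  -- iteration 3/3 --
  LT 90: heading 240 -> 330
  PD: pen down
  LT 30: heading 330 -> 0
]
LT 73: heading 0 -> 73
Final: pos=(2.2,0), heading=73, 1 segment(s) drawn

Answer: 2.2 0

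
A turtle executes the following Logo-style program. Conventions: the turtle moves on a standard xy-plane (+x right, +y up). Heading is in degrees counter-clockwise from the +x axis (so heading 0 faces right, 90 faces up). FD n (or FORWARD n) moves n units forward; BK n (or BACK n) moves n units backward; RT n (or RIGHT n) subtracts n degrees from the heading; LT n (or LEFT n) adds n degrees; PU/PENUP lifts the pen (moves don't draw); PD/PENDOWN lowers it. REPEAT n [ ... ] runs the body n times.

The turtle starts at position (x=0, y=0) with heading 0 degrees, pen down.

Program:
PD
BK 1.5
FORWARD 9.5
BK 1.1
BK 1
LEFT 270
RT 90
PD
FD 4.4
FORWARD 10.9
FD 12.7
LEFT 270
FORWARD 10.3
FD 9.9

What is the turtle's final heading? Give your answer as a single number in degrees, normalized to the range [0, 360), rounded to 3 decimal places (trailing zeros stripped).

Answer: 90

Derivation:
Executing turtle program step by step:
Start: pos=(0,0), heading=0, pen down
PD: pen down
BK 1.5: (0,0) -> (-1.5,0) [heading=0, draw]
FD 9.5: (-1.5,0) -> (8,0) [heading=0, draw]
BK 1.1: (8,0) -> (6.9,0) [heading=0, draw]
BK 1: (6.9,0) -> (5.9,0) [heading=0, draw]
LT 270: heading 0 -> 270
RT 90: heading 270 -> 180
PD: pen down
FD 4.4: (5.9,0) -> (1.5,0) [heading=180, draw]
FD 10.9: (1.5,0) -> (-9.4,0) [heading=180, draw]
FD 12.7: (-9.4,0) -> (-22.1,0) [heading=180, draw]
LT 270: heading 180 -> 90
FD 10.3: (-22.1,0) -> (-22.1,10.3) [heading=90, draw]
FD 9.9: (-22.1,10.3) -> (-22.1,20.2) [heading=90, draw]
Final: pos=(-22.1,20.2), heading=90, 9 segment(s) drawn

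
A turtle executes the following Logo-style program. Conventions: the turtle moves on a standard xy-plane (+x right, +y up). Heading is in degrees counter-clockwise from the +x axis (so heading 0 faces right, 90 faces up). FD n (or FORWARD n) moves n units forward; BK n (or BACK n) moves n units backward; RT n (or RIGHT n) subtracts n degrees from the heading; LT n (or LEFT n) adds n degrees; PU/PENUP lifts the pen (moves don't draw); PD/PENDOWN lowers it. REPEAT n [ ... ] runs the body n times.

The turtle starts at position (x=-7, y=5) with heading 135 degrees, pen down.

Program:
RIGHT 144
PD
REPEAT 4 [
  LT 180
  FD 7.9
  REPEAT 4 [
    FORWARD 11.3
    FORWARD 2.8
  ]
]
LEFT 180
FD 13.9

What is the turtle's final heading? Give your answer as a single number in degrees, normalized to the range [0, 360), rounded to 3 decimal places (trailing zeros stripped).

Executing turtle program step by step:
Start: pos=(-7,5), heading=135, pen down
RT 144: heading 135 -> 351
PD: pen down
REPEAT 4 [
  -- iteration 1/4 --
  LT 180: heading 351 -> 171
  FD 7.9: (-7,5) -> (-14.803,6.236) [heading=171, draw]
  REPEAT 4 [
    -- iteration 1/4 --
    FD 11.3: (-14.803,6.236) -> (-25.964,8.004) [heading=171, draw]
    FD 2.8: (-25.964,8.004) -> (-28.729,8.442) [heading=171, draw]
    -- iteration 2/4 --
    FD 11.3: (-28.729,8.442) -> (-39.89,10.209) [heading=171, draw]
    FD 2.8: (-39.89,10.209) -> (-42.656,10.647) [heading=171, draw]
    -- iteration 3/4 --
    FD 11.3: (-42.656,10.647) -> (-53.816,12.415) [heading=171, draw]
    FD 2.8: (-53.816,12.415) -> (-56.582,12.853) [heading=171, draw]
    -- iteration 4/4 --
    FD 11.3: (-56.582,12.853) -> (-67.743,14.621) [heading=171, draw]
    FD 2.8: (-67.743,14.621) -> (-70.508,15.059) [heading=171, draw]
  ]
  -- iteration 2/4 --
  LT 180: heading 171 -> 351
  FD 7.9: (-70.508,15.059) -> (-62.706,13.823) [heading=351, draw]
  REPEAT 4 [
    -- iteration 1/4 --
    FD 11.3: (-62.706,13.823) -> (-51.545,12.055) [heading=351, draw]
    FD 2.8: (-51.545,12.055) -> (-48.779,11.617) [heading=351, draw]
    -- iteration 2/4 --
    FD 11.3: (-48.779,11.617) -> (-37.618,9.849) [heading=351, draw]
    FD 2.8: (-37.618,9.849) -> (-34.853,9.411) [heading=351, draw]
    -- iteration 3/4 --
    FD 11.3: (-34.853,9.411) -> (-23.692,7.644) [heading=351, draw]
    FD 2.8: (-23.692,7.644) -> (-20.926,7.206) [heading=351, draw]
    -- iteration 4/4 --
    FD 11.3: (-20.926,7.206) -> (-9.766,5.438) [heading=351, draw]
    FD 2.8: (-9.766,5.438) -> (-7,5) [heading=351, draw]
  ]
  -- iteration 3/4 --
  LT 180: heading 351 -> 171
  FD 7.9: (-7,5) -> (-14.803,6.236) [heading=171, draw]
  REPEAT 4 [
    -- iteration 1/4 --
    FD 11.3: (-14.803,6.236) -> (-25.964,8.004) [heading=171, draw]
    FD 2.8: (-25.964,8.004) -> (-28.729,8.442) [heading=171, draw]
    -- iteration 2/4 --
    FD 11.3: (-28.729,8.442) -> (-39.89,10.209) [heading=171, draw]
    FD 2.8: (-39.89,10.209) -> (-42.656,10.647) [heading=171, draw]
    -- iteration 3/4 --
    FD 11.3: (-42.656,10.647) -> (-53.816,12.415) [heading=171, draw]
    FD 2.8: (-53.816,12.415) -> (-56.582,12.853) [heading=171, draw]
    -- iteration 4/4 --
    FD 11.3: (-56.582,12.853) -> (-67.743,14.621) [heading=171, draw]
    FD 2.8: (-67.743,14.621) -> (-70.508,15.059) [heading=171, draw]
  ]
  -- iteration 4/4 --
  LT 180: heading 171 -> 351
  FD 7.9: (-70.508,15.059) -> (-62.706,13.823) [heading=351, draw]
  REPEAT 4 [
    -- iteration 1/4 --
    FD 11.3: (-62.706,13.823) -> (-51.545,12.055) [heading=351, draw]
    FD 2.8: (-51.545,12.055) -> (-48.779,11.617) [heading=351, draw]
    -- iteration 2/4 --
    FD 11.3: (-48.779,11.617) -> (-37.618,9.849) [heading=351, draw]
    FD 2.8: (-37.618,9.849) -> (-34.853,9.411) [heading=351, draw]
    -- iteration 3/4 --
    FD 11.3: (-34.853,9.411) -> (-23.692,7.644) [heading=351, draw]
    FD 2.8: (-23.692,7.644) -> (-20.926,7.206) [heading=351, draw]
    -- iteration 4/4 --
    FD 11.3: (-20.926,7.206) -> (-9.766,5.438) [heading=351, draw]
    FD 2.8: (-9.766,5.438) -> (-7,5) [heading=351, draw]
  ]
]
LT 180: heading 351 -> 171
FD 13.9: (-7,5) -> (-20.729,7.174) [heading=171, draw]
Final: pos=(-20.729,7.174), heading=171, 37 segment(s) drawn

Answer: 171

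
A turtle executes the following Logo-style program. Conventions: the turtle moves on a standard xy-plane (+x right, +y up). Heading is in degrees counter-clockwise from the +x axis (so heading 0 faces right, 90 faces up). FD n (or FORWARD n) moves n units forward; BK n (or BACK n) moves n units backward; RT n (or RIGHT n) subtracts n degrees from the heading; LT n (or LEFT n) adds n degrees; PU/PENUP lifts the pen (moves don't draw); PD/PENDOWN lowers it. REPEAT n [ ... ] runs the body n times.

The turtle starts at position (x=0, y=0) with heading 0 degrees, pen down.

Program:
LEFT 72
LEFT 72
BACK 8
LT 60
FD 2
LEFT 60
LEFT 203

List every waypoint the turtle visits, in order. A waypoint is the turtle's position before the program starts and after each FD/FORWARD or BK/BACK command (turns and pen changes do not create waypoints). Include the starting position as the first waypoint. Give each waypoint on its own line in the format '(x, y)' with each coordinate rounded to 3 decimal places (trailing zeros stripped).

Executing turtle program step by step:
Start: pos=(0,0), heading=0, pen down
LT 72: heading 0 -> 72
LT 72: heading 72 -> 144
BK 8: (0,0) -> (6.472,-4.702) [heading=144, draw]
LT 60: heading 144 -> 204
FD 2: (6.472,-4.702) -> (4.645,-5.516) [heading=204, draw]
LT 60: heading 204 -> 264
LT 203: heading 264 -> 107
Final: pos=(4.645,-5.516), heading=107, 2 segment(s) drawn
Waypoints (3 total):
(0, 0)
(6.472, -4.702)
(4.645, -5.516)

Answer: (0, 0)
(6.472, -4.702)
(4.645, -5.516)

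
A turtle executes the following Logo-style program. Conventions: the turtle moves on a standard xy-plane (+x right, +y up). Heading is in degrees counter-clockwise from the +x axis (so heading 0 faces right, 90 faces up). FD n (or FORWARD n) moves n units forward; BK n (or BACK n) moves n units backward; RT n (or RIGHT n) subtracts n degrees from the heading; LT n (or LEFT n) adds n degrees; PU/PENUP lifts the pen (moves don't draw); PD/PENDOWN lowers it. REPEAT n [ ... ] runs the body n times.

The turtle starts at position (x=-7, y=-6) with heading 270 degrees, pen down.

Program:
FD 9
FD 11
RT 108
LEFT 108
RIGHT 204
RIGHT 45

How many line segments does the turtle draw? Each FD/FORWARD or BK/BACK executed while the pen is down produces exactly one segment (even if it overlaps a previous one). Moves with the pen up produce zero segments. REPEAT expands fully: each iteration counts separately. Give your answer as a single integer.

Answer: 2

Derivation:
Executing turtle program step by step:
Start: pos=(-7,-6), heading=270, pen down
FD 9: (-7,-6) -> (-7,-15) [heading=270, draw]
FD 11: (-7,-15) -> (-7,-26) [heading=270, draw]
RT 108: heading 270 -> 162
LT 108: heading 162 -> 270
RT 204: heading 270 -> 66
RT 45: heading 66 -> 21
Final: pos=(-7,-26), heading=21, 2 segment(s) drawn
Segments drawn: 2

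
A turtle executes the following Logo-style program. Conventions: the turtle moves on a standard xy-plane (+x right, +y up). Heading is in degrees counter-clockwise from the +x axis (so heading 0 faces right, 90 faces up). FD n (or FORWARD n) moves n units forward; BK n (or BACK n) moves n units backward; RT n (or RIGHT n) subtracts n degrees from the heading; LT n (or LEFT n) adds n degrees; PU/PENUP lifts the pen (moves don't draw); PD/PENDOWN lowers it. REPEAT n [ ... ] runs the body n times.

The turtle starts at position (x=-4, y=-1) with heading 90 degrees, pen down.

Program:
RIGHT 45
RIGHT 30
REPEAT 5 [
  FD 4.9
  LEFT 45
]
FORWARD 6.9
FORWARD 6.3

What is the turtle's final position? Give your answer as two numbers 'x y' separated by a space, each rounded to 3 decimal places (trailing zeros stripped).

Answer: -13.662 -1.005

Derivation:
Executing turtle program step by step:
Start: pos=(-4,-1), heading=90, pen down
RT 45: heading 90 -> 45
RT 30: heading 45 -> 15
REPEAT 5 [
  -- iteration 1/5 --
  FD 4.9: (-4,-1) -> (0.733,0.268) [heading=15, draw]
  LT 45: heading 15 -> 60
  -- iteration 2/5 --
  FD 4.9: (0.733,0.268) -> (3.183,4.512) [heading=60, draw]
  LT 45: heading 60 -> 105
  -- iteration 3/5 --
  FD 4.9: (3.183,4.512) -> (1.915,9.245) [heading=105, draw]
  LT 45: heading 105 -> 150
  -- iteration 4/5 --
  FD 4.9: (1.915,9.245) -> (-2.329,11.695) [heading=150, draw]
  LT 45: heading 150 -> 195
  -- iteration 5/5 --
  FD 4.9: (-2.329,11.695) -> (-7.062,10.427) [heading=195, draw]
  LT 45: heading 195 -> 240
]
FD 6.9: (-7.062,10.427) -> (-10.512,4.451) [heading=240, draw]
FD 6.3: (-10.512,4.451) -> (-13.662,-1.005) [heading=240, draw]
Final: pos=(-13.662,-1.005), heading=240, 7 segment(s) drawn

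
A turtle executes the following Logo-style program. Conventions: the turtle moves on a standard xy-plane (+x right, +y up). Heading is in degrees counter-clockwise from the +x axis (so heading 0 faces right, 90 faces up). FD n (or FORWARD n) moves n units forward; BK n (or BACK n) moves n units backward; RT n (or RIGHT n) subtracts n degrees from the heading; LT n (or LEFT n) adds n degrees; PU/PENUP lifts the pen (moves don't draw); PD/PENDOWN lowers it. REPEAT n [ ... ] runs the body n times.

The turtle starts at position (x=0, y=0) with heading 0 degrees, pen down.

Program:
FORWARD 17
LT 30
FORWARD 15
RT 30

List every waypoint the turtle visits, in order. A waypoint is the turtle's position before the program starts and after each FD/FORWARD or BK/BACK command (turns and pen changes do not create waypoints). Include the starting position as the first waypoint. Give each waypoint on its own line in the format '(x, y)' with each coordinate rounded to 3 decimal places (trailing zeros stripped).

Executing turtle program step by step:
Start: pos=(0,0), heading=0, pen down
FD 17: (0,0) -> (17,0) [heading=0, draw]
LT 30: heading 0 -> 30
FD 15: (17,0) -> (29.99,7.5) [heading=30, draw]
RT 30: heading 30 -> 0
Final: pos=(29.99,7.5), heading=0, 2 segment(s) drawn
Waypoints (3 total):
(0, 0)
(17, 0)
(29.99, 7.5)

Answer: (0, 0)
(17, 0)
(29.99, 7.5)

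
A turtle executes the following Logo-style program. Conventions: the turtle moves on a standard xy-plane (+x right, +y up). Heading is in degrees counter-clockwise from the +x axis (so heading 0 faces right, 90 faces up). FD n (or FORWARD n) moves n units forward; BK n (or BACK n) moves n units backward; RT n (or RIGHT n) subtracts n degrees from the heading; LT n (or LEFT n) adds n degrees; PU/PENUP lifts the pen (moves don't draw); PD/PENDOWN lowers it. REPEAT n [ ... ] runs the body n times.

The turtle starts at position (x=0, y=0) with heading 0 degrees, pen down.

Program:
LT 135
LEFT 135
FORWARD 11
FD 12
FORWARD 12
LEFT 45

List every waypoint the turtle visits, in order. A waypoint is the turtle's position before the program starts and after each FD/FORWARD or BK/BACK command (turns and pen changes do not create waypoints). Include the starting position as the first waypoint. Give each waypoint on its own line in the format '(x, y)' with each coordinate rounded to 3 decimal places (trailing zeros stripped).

Answer: (0, 0)
(0, -11)
(0, -23)
(0, -35)

Derivation:
Executing turtle program step by step:
Start: pos=(0,0), heading=0, pen down
LT 135: heading 0 -> 135
LT 135: heading 135 -> 270
FD 11: (0,0) -> (0,-11) [heading=270, draw]
FD 12: (0,-11) -> (0,-23) [heading=270, draw]
FD 12: (0,-23) -> (0,-35) [heading=270, draw]
LT 45: heading 270 -> 315
Final: pos=(0,-35), heading=315, 3 segment(s) drawn
Waypoints (4 total):
(0, 0)
(0, -11)
(0, -23)
(0, -35)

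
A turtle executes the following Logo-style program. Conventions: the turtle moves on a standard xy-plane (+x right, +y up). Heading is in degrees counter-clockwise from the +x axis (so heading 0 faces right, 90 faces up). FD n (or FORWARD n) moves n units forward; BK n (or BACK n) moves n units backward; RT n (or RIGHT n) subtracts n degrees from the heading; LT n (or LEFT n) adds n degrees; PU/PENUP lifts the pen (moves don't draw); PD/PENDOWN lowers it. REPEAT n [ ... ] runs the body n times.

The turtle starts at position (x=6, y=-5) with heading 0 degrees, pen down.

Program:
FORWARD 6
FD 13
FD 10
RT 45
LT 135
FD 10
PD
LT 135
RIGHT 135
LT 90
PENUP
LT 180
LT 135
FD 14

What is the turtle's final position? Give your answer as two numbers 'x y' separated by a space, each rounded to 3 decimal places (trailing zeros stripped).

Executing turtle program step by step:
Start: pos=(6,-5), heading=0, pen down
FD 6: (6,-5) -> (12,-5) [heading=0, draw]
FD 13: (12,-5) -> (25,-5) [heading=0, draw]
FD 10: (25,-5) -> (35,-5) [heading=0, draw]
RT 45: heading 0 -> 315
LT 135: heading 315 -> 90
FD 10: (35,-5) -> (35,5) [heading=90, draw]
PD: pen down
LT 135: heading 90 -> 225
RT 135: heading 225 -> 90
LT 90: heading 90 -> 180
PU: pen up
LT 180: heading 180 -> 0
LT 135: heading 0 -> 135
FD 14: (35,5) -> (25.101,14.899) [heading=135, move]
Final: pos=(25.101,14.899), heading=135, 4 segment(s) drawn

Answer: 25.101 14.899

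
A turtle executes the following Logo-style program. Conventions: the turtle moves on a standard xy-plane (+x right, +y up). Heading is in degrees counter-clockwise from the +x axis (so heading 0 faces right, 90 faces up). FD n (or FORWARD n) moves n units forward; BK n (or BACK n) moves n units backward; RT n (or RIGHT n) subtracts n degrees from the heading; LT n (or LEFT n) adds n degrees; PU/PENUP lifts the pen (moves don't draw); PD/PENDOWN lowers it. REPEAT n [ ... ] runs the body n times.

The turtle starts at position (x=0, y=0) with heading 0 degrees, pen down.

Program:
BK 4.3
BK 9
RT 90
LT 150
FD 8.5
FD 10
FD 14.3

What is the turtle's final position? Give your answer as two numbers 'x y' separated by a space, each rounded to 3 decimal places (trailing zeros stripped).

Executing turtle program step by step:
Start: pos=(0,0), heading=0, pen down
BK 4.3: (0,0) -> (-4.3,0) [heading=0, draw]
BK 9: (-4.3,0) -> (-13.3,0) [heading=0, draw]
RT 90: heading 0 -> 270
LT 150: heading 270 -> 60
FD 8.5: (-13.3,0) -> (-9.05,7.361) [heading=60, draw]
FD 10: (-9.05,7.361) -> (-4.05,16.021) [heading=60, draw]
FD 14.3: (-4.05,16.021) -> (3.1,28.406) [heading=60, draw]
Final: pos=(3.1,28.406), heading=60, 5 segment(s) drawn

Answer: 3.1 28.406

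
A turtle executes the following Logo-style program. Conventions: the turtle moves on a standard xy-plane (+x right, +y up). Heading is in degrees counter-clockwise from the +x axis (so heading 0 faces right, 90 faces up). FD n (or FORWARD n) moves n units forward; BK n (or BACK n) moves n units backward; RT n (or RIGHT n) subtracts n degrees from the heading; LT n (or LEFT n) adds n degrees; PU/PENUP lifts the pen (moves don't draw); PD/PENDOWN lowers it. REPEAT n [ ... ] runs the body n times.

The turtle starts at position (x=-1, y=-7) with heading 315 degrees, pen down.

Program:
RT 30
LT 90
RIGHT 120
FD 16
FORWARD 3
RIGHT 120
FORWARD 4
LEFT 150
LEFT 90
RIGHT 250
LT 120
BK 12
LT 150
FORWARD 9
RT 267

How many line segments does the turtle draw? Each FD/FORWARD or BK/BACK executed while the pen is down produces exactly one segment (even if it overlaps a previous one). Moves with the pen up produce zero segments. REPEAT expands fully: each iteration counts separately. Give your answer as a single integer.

Answer: 5

Derivation:
Executing turtle program step by step:
Start: pos=(-1,-7), heading=315, pen down
RT 30: heading 315 -> 285
LT 90: heading 285 -> 15
RT 120: heading 15 -> 255
FD 16: (-1,-7) -> (-5.141,-22.455) [heading=255, draw]
FD 3: (-5.141,-22.455) -> (-5.918,-25.353) [heading=255, draw]
RT 120: heading 255 -> 135
FD 4: (-5.918,-25.353) -> (-8.746,-22.524) [heading=135, draw]
LT 150: heading 135 -> 285
LT 90: heading 285 -> 15
RT 250: heading 15 -> 125
LT 120: heading 125 -> 245
BK 12: (-8.746,-22.524) -> (-3.675,-11.648) [heading=245, draw]
LT 150: heading 245 -> 35
FD 9: (-3.675,-11.648) -> (3.698,-6.486) [heading=35, draw]
RT 267: heading 35 -> 128
Final: pos=(3.698,-6.486), heading=128, 5 segment(s) drawn
Segments drawn: 5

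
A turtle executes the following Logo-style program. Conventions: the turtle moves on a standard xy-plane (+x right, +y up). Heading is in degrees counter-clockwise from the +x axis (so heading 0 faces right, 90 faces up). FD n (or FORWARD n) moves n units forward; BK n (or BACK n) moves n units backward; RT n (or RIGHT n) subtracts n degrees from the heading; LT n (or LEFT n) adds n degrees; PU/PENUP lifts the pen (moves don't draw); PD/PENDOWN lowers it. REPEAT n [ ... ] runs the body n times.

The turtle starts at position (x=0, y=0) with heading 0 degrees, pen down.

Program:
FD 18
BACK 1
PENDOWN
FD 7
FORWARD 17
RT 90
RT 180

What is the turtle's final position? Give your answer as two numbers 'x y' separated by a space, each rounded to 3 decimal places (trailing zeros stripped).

Executing turtle program step by step:
Start: pos=(0,0), heading=0, pen down
FD 18: (0,0) -> (18,0) [heading=0, draw]
BK 1: (18,0) -> (17,0) [heading=0, draw]
PD: pen down
FD 7: (17,0) -> (24,0) [heading=0, draw]
FD 17: (24,0) -> (41,0) [heading=0, draw]
RT 90: heading 0 -> 270
RT 180: heading 270 -> 90
Final: pos=(41,0), heading=90, 4 segment(s) drawn

Answer: 41 0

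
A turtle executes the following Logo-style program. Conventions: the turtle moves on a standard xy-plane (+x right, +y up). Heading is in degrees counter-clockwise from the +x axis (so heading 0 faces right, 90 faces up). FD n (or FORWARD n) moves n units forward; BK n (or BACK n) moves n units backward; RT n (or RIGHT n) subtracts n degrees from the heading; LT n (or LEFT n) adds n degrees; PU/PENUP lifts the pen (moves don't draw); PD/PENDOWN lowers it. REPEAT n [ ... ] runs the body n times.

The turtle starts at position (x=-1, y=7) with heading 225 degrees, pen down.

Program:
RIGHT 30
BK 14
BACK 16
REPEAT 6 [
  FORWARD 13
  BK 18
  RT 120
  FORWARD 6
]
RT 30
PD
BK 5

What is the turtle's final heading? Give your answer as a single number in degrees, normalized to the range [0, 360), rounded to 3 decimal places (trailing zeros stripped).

Executing turtle program step by step:
Start: pos=(-1,7), heading=225, pen down
RT 30: heading 225 -> 195
BK 14: (-1,7) -> (12.523,10.623) [heading=195, draw]
BK 16: (12.523,10.623) -> (27.978,14.765) [heading=195, draw]
REPEAT 6 [
  -- iteration 1/6 --
  FD 13: (27.978,14.765) -> (15.421,11.4) [heading=195, draw]
  BK 18: (15.421,11.4) -> (32.807,16.059) [heading=195, draw]
  RT 120: heading 195 -> 75
  FD 6: (32.807,16.059) -> (34.36,21.854) [heading=75, draw]
  -- iteration 2/6 --
  FD 13: (34.36,21.854) -> (37.725,34.411) [heading=75, draw]
  BK 18: (37.725,34.411) -> (33.066,17.025) [heading=75, draw]
  RT 120: heading 75 -> 315
  FD 6: (33.066,17.025) -> (37.309,12.782) [heading=315, draw]
  -- iteration 3/6 --
  FD 13: (37.309,12.782) -> (46.501,3.59) [heading=315, draw]
  BK 18: (46.501,3.59) -> (33.773,16.317) [heading=315, draw]
  RT 120: heading 315 -> 195
  FD 6: (33.773,16.317) -> (27.978,14.765) [heading=195, draw]
  -- iteration 4/6 --
  FD 13: (27.978,14.765) -> (15.421,11.4) [heading=195, draw]
  BK 18: (15.421,11.4) -> (32.807,16.059) [heading=195, draw]
  RT 120: heading 195 -> 75
  FD 6: (32.807,16.059) -> (34.36,21.854) [heading=75, draw]
  -- iteration 5/6 --
  FD 13: (34.36,21.854) -> (37.725,34.411) [heading=75, draw]
  BK 18: (37.725,34.411) -> (33.066,17.025) [heading=75, draw]
  RT 120: heading 75 -> 315
  FD 6: (33.066,17.025) -> (37.309,12.782) [heading=315, draw]
  -- iteration 6/6 --
  FD 13: (37.309,12.782) -> (46.501,3.59) [heading=315, draw]
  BK 18: (46.501,3.59) -> (33.773,16.317) [heading=315, draw]
  RT 120: heading 315 -> 195
  FD 6: (33.773,16.317) -> (27.978,14.765) [heading=195, draw]
]
RT 30: heading 195 -> 165
PD: pen down
BK 5: (27.978,14.765) -> (32.807,13.47) [heading=165, draw]
Final: pos=(32.807,13.47), heading=165, 21 segment(s) drawn

Answer: 165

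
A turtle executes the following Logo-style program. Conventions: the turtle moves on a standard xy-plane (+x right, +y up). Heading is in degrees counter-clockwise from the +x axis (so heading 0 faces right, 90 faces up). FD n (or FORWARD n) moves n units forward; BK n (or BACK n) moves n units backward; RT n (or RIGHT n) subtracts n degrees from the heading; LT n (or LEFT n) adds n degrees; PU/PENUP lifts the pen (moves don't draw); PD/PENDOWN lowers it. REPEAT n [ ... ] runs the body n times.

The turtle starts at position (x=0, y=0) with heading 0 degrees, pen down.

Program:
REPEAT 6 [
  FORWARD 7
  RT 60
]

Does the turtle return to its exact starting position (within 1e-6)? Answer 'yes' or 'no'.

Executing turtle program step by step:
Start: pos=(0,0), heading=0, pen down
REPEAT 6 [
  -- iteration 1/6 --
  FD 7: (0,0) -> (7,0) [heading=0, draw]
  RT 60: heading 0 -> 300
  -- iteration 2/6 --
  FD 7: (7,0) -> (10.5,-6.062) [heading=300, draw]
  RT 60: heading 300 -> 240
  -- iteration 3/6 --
  FD 7: (10.5,-6.062) -> (7,-12.124) [heading=240, draw]
  RT 60: heading 240 -> 180
  -- iteration 4/6 --
  FD 7: (7,-12.124) -> (0,-12.124) [heading=180, draw]
  RT 60: heading 180 -> 120
  -- iteration 5/6 --
  FD 7: (0,-12.124) -> (-3.5,-6.062) [heading=120, draw]
  RT 60: heading 120 -> 60
  -- iteration 6/6 --
  FD 7: (-3.5,-6.062) -> (0,0) [heading=60, draw]
  RT 60: heading 60 -> 0
]
Final: pos=(0,0), heading=0, 6 segment(s) drawn

Start position: (0, 0)
Final position: (0, 0)
Distance = 0; < 1e-6 -> CLOSED

Answer: yes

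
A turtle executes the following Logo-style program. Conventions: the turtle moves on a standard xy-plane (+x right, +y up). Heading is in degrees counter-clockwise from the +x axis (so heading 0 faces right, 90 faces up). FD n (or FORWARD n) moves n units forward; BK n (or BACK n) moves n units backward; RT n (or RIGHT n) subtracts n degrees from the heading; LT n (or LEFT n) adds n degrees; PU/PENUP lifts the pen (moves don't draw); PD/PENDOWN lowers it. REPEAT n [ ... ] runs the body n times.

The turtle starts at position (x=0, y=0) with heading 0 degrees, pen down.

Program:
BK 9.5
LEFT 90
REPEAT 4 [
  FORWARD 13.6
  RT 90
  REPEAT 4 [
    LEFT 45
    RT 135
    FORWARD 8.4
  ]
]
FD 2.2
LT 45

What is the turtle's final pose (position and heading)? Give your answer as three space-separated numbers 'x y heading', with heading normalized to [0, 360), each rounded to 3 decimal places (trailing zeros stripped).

Executing turtle program step by step:
Start: pos=(0,0), heading=0, pen down
BK 9.5: (0,0) -> (-9.5,0) [heading=0, draw]
LT 90: heading 0 -> 90
REPEAT 4 [
  -- iteration 1/4 --
  FD 13.6: (-9.5,0) -> (-9.5,13.6) [heading=90, draw]
  RT 90: heading 90 -> 0
  REPEAT 4 [
    -- iteration 1/4 --
    LT 45: heading 0 -> 45
    RT 135: heading 45 -> 270
    FD 8.4: (-9.5,13.6) -> (-9.5,5.2) [heading=270, draw]
    -- iteration 2/4 --
    LT 45: heading 270 -> 315
    RT 135: heading 315 -> 180
    FD 8.4: (-9.5,5.2) -> (-17.9,5.2) [heading=180, draw]
    -- iteration 3/4 --
    LT 45: heading 180 -> 225
    RT 135: heading 225 -> 90
    FD 8.4: (-17.9,5.2) -> (-17.9,13.6) [heading=90, draw]
    -- iteration 4/4 --
    LT 45: heading 90 -> 135
    RT 135: heading 135 -> 0
    FD 8.4: (-17.9,13.6) -> (-9.5,13.6) [heading=0, draw]
  ]
  -- iteration 2/4 --
  FD 13.6: (-9.5,13.6) -> (4.1,13.6) [heading=0, draw]
  RT 90: heading 0 -> 270
  REPEAT 4 [
    -- iteration 1/4 --
    LT 45: heading 270 -> 315
    RT 135: heading 315 -> 180
    FD 8.4: (4.1,13.6) -> (-4.3,13.6) [heading=180, draw]
    -- iteration 2/4 --
    LT 45: heading 180 -> 225
    RT 135: heading 225 -> 90
    FD 8.4: (-4.3,13.6) -> (-4.3,22) [heading=90, draw]
    -- iteration 3/4 --
    LT 45: heading 90 -> 135
    RT 135: heading 135 -> 0
    FD 8.4: (-4.3,22) -> (4.1,22) [heading=0, draw]
    -- iteration 4/4 --
    LT 45: heading 0 -> 45
    RT 135: heading 45 -> 270
    FD 8.4: (4.1,22) -> (4.1,13.6) [heading=270, draw]
  ]
  -- iteration 3/4 --
  FD 13.6: (4.1,13.6) -> (4.1,0) [heading=270, draw]
  RT 90: heading 270 -> 180
  REPEAT 4 [
    -- iteration 1/4 --
    LT 45: heading 180 -> 225
    RT 135: heading 225 -> 90
    FD 8.4: (4.1,0) -> (4.1,8.4) [heading=90, draw]
    -- iteration 2/4 --
    LT 45: heading 90 -> 135
    RT 135: heading 135 -> 0
    FD 8.4: (4.1,8.4) -> (12.5,8.4) [heading=0, draw]
    -- iteration 3/4 --
    LT 45: heading 0 -> 45
    RT 135: heading 45 -> 270
    FD 8.4: (12.5,8.4) -> (12.5,0) [heading=270, draw]
    -- iteration 4/4 --
    LT 45: heading 270 -> 315
    RT 135: heading 315 -> 180
    FD 8.4: (12.5,0) -> (4.1,0) [heading=180, draw]
  ]
  -- iteration 4/4 --
  FD 13.6: (4.1,0) -> (-9.5,0) [heading=180, draw]
  RT 90: heading 180 -> 90
  REPEAT 4 [
    -- iteration 1/4 --
    LT 45: heading 90 -> 135
    RT 135: heading 135 -> 0
    FD 8.4: (-9.5,0) -> (-1.1,0) [heading=0, draw]
    -- iteration 2/4 --
    LT 45: heading 0 -> 45
    RT 135: heading 45 -> 270
    FD 8.4: (-1.1,0) -> (-1.1,-8.4) [heading=270, draw]
    -- iteration 3/4 --
    LT 45: heading 270 -> 315
    RT 135: heading 315 -> 180
    FD 8.4: (-1.1,-8.4) -> (-9.5,-8.4) [heading=180, draw]
    -- iteration 4/4 --
    LT 45: heading 180 -> 225
    RT 135: heading 225 -> 90
    FD 8.4: (-9.5,-8.4) -> (-9.5,0) [heading=90, draw]
  ]
]
FD 2.2: (-9.5,0) -> (-9.5,2.2) [heading=90, draw]
LT 45: heading 90 -> 135
Final: pos=(-9.5,2.2), heading=135, 22 segment(s) drawn

Answer: -9.5 2.2 135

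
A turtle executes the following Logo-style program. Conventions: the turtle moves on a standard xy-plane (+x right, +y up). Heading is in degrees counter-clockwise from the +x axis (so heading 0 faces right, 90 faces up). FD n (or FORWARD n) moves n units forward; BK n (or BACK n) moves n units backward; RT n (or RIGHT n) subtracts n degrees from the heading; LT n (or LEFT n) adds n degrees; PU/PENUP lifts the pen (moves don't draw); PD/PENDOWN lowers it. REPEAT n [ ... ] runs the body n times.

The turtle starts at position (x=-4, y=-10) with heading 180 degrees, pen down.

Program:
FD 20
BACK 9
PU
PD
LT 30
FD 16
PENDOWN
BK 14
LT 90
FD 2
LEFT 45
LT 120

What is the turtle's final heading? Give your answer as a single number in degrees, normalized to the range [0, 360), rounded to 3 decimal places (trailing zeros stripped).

Answer: 105

Derivation:
Executing turtle program step by step:
Start: pos=(-4,-10), heading=180, pen down
FD 20: (-4,-10) -> (-24,-10) [heading=180, draw]
BK 9: (-24,-10) -> (-15,-10) [heading=180, draw]
PU: pen up
PD: pen down
LT 30: heading 180 -> 210
FD 16: (-15,-10) -> (-28.856,-18) [heading=210, draw]
PD: pen down
BK 14: (-28.856,-18) -> (-16.732,-11) [heading=210, draw]
LT 90: heading 210 -> 300
FD 2: (-16.732,-11) -> (-15.732,-12.732) [heading=300, draw]
LT 45: heading 300 -> 345
LT 120: heading 345 -> 105
Final: pos=(-15.732,-12.732), heading=105, 5 segment(s) drawn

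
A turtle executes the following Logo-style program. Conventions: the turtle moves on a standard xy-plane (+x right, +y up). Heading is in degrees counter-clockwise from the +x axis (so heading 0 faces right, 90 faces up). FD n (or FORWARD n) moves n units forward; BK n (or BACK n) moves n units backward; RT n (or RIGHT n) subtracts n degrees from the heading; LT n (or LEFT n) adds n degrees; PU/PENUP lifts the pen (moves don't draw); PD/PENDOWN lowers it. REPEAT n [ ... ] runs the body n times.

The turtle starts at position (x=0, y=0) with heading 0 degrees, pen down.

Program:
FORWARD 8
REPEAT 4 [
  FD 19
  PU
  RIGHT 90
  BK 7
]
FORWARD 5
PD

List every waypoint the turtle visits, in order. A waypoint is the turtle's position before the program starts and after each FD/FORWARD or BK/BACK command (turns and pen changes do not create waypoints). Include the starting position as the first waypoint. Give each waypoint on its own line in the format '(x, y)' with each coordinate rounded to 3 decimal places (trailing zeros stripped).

Answer: (0, 0)
(8, 0)
(27, 0)
(27, 7)
(27, -12)
(34, -12)
(15, -12)
(15, -19)
(15, 0)
(8, 0)
(13, 0)

Derivation:
Executing turtle program step by step:
Start: pos=(0,0), heading=0, pen down
FD 8: (0,0) -> (8,0) [heading=0, draw]
REPEAT 4 [
  -- iteration 1/4 --
  FD 19: (8,0) -> (27,0) [heading=0, draw]
  PU: pen up
  RT 90: heading 0 -> 270
  BK 7: (27,0) -> (27,7) [heading=270, move]
  -- iteration 2/4 --
  FD 19: (27,7) -> (27,-12) [heading=270, move]
  PU: pen up
  RT 90: heading 270 -> 180
  BK 7: (27,-12) -> (34,-12) [heading=180, move]
  -- iteration 3/4 --
  FD 19: (34,-12) -> (15,-12) [heading=180, move]
  PU: pen up
  RT 90: heading 180 -> 90
  BK 7: (15,-12) -> (15,-19) [heading=90, move]
  -- iteration 4/4 --
  FD 19: (15,-19) -> (15,0) [heading=90, move]
  PU: pen up
  RT 90: heading 90 -> 0
  BK 7: (15,0) -> (8,0) [heading=0, move]
]
FD 5: (8,0) -> (13,0) [heading=0, move]
PD: pen down
Final: pos=(13,0), heading=0, 2 segment(s) drawn
Waypoints (11 total):
(0, 0)
(8, 0)
(27, 0)
(27, 7)
(27, -12)
(34, -12)
(15, -12)
(15, -19)
(15, 0)
(8, 0)
(13, 0)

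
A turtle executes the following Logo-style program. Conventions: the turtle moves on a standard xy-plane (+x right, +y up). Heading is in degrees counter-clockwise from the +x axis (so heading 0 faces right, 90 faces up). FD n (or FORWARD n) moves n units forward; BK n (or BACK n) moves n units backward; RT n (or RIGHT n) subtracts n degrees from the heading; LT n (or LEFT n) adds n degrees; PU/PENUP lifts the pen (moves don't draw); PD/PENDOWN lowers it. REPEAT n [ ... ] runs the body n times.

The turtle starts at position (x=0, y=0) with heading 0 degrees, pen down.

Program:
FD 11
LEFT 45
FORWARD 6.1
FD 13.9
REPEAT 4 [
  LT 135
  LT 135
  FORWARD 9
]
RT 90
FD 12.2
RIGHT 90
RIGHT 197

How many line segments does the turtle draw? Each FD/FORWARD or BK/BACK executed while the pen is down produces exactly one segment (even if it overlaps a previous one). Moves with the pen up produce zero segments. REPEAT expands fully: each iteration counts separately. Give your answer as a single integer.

Answer: 8

Derivation:
Executing turtle program step by step:
Start: pos=(0,0), heading=0, pen down
FD 11: (0,0) -> (11,0) [heading=0, draw]
LT 45: heading 0 -> 45
FD 6.1: (11,0) -> (15.313,4.313) [heading=45, draw]
FD 13.9: (15.313,4.313) -> (25.142,14.142) [heading=45, draw]
REPEAT 4 [
  -- iteration 1/4 --
  LT 135: heading 45 -> 180
  LT 135: heading 180 -> 315
  FD 9: (25.142,14.142) -> (31.506,7.778) [heading=315, draw]
  -- iteration 2/4 --
  LT 135: heading 315 -> 90
  LT 135: heading 90 -> 225
  FD 9: (31.506,7.778) -> (25.142,1.414) [heading=225, draw]
  -- iteration 3/4 --
  LT 135: heading 225 -> 0
  LT 135: heading 0 -> 135
  FD 9: (25.142,1.414) -> (18.778,7.778) [heading=135, draw]
  -- iteration 4/4 --
  LT 135: heading 135 -> 270
  LT 135: heading 270 -> 45
  FD 9: (18.778,7.778) -> (25.142,14.142) [heading=45, draw]
]
RT 90: heading 45 -> 315
FD 12.2: (25.142,14.142) -> (33.769,5.515) [heading=315, draw]
RT 90: heading 315 -> 225
RT 197: heading 225 -> 28
Final: pos=(33.769,5.515), heading=28, 8 segment(s) drawn
Segments drawn: 8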